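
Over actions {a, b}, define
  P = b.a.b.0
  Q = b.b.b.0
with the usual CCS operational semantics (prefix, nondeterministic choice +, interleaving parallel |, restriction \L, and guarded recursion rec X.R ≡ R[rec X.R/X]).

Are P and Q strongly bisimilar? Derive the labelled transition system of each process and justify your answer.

not bisimilar

Reachable graph of P (4 states):
  p0 = b.a.b.0 :: --b--▸ p1
  p1 = a.b.0 :: --a--▸ p2
  p2 = b.0 :: --b--▸ p3
  p3 = 0 :: ∅
Reachable graph of Q (4 states):
  q0 = b.b.b.0 :: --b--▸ q1
  q1 = b.b.0 :: --b--▸ q2
  q2 = b.0 :: --b--▸ q3
  q3 = 0 :: ∅
Coarsest stable partition (strong bisimilarity classes):
  B0 = {p0}
  B1 = {p1}
  B2 = {p2, q2}
  B3 = {p3, q3}
  B4 = {q0}
  B5 = {q1}
p0 ∈ B0, q0 ∈ B4 → different blocks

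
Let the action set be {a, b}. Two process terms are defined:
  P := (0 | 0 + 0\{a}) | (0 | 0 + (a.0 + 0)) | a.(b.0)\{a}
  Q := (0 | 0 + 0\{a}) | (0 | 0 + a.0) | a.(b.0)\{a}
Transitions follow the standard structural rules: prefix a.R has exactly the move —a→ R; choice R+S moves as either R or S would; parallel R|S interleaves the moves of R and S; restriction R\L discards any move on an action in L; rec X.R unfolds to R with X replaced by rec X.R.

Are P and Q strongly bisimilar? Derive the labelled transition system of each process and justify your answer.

P's transition system — 6 states:
  p0 = (0 | 0 + 0\{a}) | (0 | 0 + (a.0 + 0)) | a.(b.0)\{a} :: -a-> p1, -a-> p2
  p1 = (0 | 0 + 0\{a}) | (0 | 0 + (a.0 + 0)) | (b.0)\{a} :: -a-> p3, -b-> p4
  p2 = (0 | 0 + 0\{a}) | 0 | a.(b.0)\{a} :: -a-> p3
  p3 = (0 | 0 + 0\{a}) | 0 | (b.0)\{a} :: -b-> p5
  p4 = (0 | 0 + 0\{a}) | (0 | 0 + (a.0 + 0)) | 0\{a} :: -a-> p5
  p5 = (0 | 0 + 0\{a}) | 0 | 0\{a} :: ·
Q's transition system — 6 states:
  q0 = (0 | 0 + 0\{a}) | (0 | 0 + a.0) | a.(b.0)\{a} :: -a-> q1, -a-> q2
  q1 = (0 | 0 + 0\{a}) | (0 | 0 + a.0) | (b.0)\{a} :: -a-> q3, -b-> q4
  q2 = (0 | 0 + 0\{a}) | 0 | a.(b.0)\{a} :: -a-> q3
  q3 = (0 | 0 + 0\{a}) | 0 | (b.0)\{a} :: -b-> q5
  q4 = (0 | 0 + 0\{a}) | (0 | 0 + a.0) | 0\{a} :: -a-> q5
  q5 = (0 | 0 + 0\{a}) | 0 | 0\{a} :: ·
Partition-refinement fixed point:
  B0 = {p0, q0}
  B1 = {p2, q2}
  B2 = {p3, q3}
  B3 = {p5, q5}
  B4 = {p1, q1}
  B5 = {p4, q4}
p0 ∈ B0, q0 ∈ B0 → same block

YES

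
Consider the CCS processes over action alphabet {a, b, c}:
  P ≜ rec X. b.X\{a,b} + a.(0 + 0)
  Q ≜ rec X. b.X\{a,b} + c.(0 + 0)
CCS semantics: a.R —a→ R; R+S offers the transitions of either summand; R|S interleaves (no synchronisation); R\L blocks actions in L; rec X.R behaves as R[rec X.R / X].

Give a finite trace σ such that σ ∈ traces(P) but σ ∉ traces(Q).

LTS(P): 3 reachable states
  p0 = rec X. b.X\{a,b} + a.(0 + 0) | -a-> p1, -b-> p2
  p1 = 0 + 0 | stopped
  p2 = (rec X. b.X\{a,b} + a.(0 + 0))\{a,b} | stopped
LTS(Q): 4 reachable states
  q0 = rec X. b.X\{a,b} + c.(0 + 0) | -b-> q1, -c-> q2
  q1 = (rec X. b.X\{a,b} + c.(0 + 0))\{a,b} | -c-> q3
  q2 = 0 + 0 | stopped
  q3 = (0 + 0)\{a,b} | stopped
Executing a from P (initial set {p0}):
  step 1 (a): {p1}
  ✓ P
Executing a from Q (initial set {q0}):
  step 1 (a): no successor for Q

a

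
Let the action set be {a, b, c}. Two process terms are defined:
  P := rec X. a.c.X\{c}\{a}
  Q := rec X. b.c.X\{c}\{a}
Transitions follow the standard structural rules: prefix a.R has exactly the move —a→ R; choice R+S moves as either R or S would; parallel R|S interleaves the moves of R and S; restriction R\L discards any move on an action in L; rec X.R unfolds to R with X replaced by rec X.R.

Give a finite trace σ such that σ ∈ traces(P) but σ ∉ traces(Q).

a

P's transition system — 3 states:
  u0 = rec X. a.c.X\{c}\{a} → =a=> u1
  u1 = c.(rec X. a.c.X\{c}\{a})\{c}\{a} → =c=> u2
  u2 = (rec X. a.c.X\{c}\{a})\{c}\{a} → ·
Q's transition system — 4 states:
  v0 = rec X. b.c.X\{c}\{a} → =b=> v1
  v1 = c.(rec X. b.c.X\{c}\{a})\{c}\{a} → =c=> v2
  v2 = (rec X. b.c.X\{c}\{a})\{c}\{a} → =b=> v3
  v3 = (c.(rec X. b.c.X\{c}\{a})\{c}\{a})\{c}\{a} → ·
Executing a from P (initial set {u0}):
  [1] a ⇒ {u1}
  ✓ P
Executing a from Q (initial set {v0}):
  [1] a ⇒ ∅ (Q stuck)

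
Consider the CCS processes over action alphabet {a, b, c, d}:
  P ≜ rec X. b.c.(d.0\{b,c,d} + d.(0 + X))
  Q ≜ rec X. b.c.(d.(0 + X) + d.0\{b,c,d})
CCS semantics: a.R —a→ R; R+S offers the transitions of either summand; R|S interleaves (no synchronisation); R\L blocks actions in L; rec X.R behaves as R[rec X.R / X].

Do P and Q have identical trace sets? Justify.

Reachable graph of P (5 states):
  p0 = rec X. b.c.(d.0\{b,c,d} + d.(0 + X)) | --b--▸ p1
  p1 = c.(d.0\{b,c,d} + d.(0 + (rec X. b.c.(d.0\{b,c,d} + d.(0 + X))))) | --c--▸ p2
  p2 = d.0\{b,c,d} + d.(0 + (rec X. b.c.(d.0\{b,c,d} + d.(0 + X)))) | --d--▸ p3, --d--▸ p4
  p3 = 0 + (rec X. b.c.(d.0\{b,c,d} + d.(0 + X))) | --b--▸ p1
  p4 = 0\{b,c,d} | (no moves)
Reachable graph of Q (5 states):
  q0 = rec X. b.c.(d.(0 + X) + d.0\{b,c,d}) | --b--▸ q1
  q1 = c.(d.(0 + (rec X. b.c.(d.(0 + X) + d.0\{b,c,d}))) + d.0\{b,c,d}) | --c--▸ q2
  q2 = d.(0 + (rec X. b.c.(d.(0 + X) + d.0\{b,c,d}))) + d.0\{b,c,d} | --d--▸ q3, --d--▸ q4
  q3 = 0 + (rec X. b.c.(d.(0 + X) + d.0\{b,c,d})) | --b--▸ q1
  q4 = 0\{b,c,d} | (no moves)
Partition-refinement fixed point:
  B0 = {p0, p3, q0, q3}
  B1 = {p1, q1}
  B2 = {p2, q2}
  B3 = {p4, q4}
p0 ∈ B0, q0 ∈ B0 → same block
Bisimilar ⇒ trace-equivalent.

traces(P) = traces(Q)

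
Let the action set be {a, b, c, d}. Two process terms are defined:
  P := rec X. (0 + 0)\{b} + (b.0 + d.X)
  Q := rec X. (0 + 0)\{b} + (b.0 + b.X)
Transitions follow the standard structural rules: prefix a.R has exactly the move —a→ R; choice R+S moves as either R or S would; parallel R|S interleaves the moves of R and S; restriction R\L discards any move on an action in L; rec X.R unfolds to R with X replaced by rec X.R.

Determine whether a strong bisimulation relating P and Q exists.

LTS(P): 2 reachable states
  p0 = rec X. (0 + 0)\{b} + (b.0 + d.X) ⊢ --b--▸ p1, --d--▸ p0
  p1 = 0 ⊢ deadlocked
LTS(Q): 2 reachable states
  q0 = rec X. (0 + 0)\{b} + (b.0 + b.X) ⊢ --b--▸ q0, --b--▸ q1
  q1 = 0 ⊢ deadlocked
Coarsest stable partition (strong bisimilarity classes):
  B0 = {p0}
  B1 = {p1, q1}
  B2 = {q0}
p0 ∈ B0, q0 ∈ B2 → different blocks

not bisimilar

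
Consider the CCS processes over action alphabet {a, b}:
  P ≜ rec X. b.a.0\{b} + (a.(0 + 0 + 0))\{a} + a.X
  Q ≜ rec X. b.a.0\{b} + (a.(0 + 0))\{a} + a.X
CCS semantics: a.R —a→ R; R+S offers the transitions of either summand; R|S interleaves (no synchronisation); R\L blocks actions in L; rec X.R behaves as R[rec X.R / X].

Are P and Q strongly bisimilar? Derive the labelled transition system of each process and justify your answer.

P ~ Q

LTS(P): 3 reachable states
  m0 = rec X. b.a.0\{b} + (a.(0 + 0 + 0))\{a} + a.X | -a-> m0, -b-> m1
  m1 = a.0\{b} | -a-> m2
  m2 = 0\{b} | ∅
LTS(Q): 3 reachable states
  n0 = rec X. b.a.0\{b} + (a.(0 + 0))\{a} + a.X | -a-> n0, -b-> n1
  n1 = a.0\{b} | -a-> n2
  n2 = 0\{b} | ∅
Bisimilarity quotient blocks:
  B0 = {m0, n0}
  B1 = {m1, n1}
  B2 = {m2, n2}
m0 ∈ B0, n0 ∈ B0 → same block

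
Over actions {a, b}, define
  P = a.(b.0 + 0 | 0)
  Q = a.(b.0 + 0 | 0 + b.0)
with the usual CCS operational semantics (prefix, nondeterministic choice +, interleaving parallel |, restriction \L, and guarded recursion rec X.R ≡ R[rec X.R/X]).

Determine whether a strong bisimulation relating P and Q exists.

LTS(P): 3 reachable states
  m0 = a.(b.0 + 0 | 0) → ··a··> m1
  m1 = b.0 + 0 | 0 → ··b··> m2
  m2 = 0 → ·
LTS(Q): 3 reachable states
  n0 = a.(b.0 + 0 | 0 + b.0) → ··a··> n1
  n1 = b.0 + 0 | 0 + b.0 → ··b··> n2
  n2 = 0 → ·
Coarsest stable partition (strong bisimilarity classes):
  B0 = {m0, n0}
  B1 = {m1, n1}
  B2 = {m2, n2}
m0 ∈ B0, n0 ∈ B0 → same block

YES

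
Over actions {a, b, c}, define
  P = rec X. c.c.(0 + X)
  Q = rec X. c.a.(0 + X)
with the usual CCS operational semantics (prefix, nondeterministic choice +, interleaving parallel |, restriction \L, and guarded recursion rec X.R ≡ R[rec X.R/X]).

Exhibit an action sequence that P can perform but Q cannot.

cc

LTS(P): 3 reachable states
  p0 = rec X. c.c.(0 + X) :: -c-> p1
  p1 = c.(0 + (rec X. c.c.(0 + X))) :: -c-> p2
  p2 = 0 + (rec X. c.c.(0 + X)) :: -c-> p1
LTS(Q): 3 reachable states
  q0 = rec X. c.a.(0 + X) :: -c-> q1
  q1 = a.(0 + (rec X. c.a.(0 + X))) :: -a-> q2
  q2 = 0 + (rec X. c.a.(0 + X)) :: -c-> q1
Trace ⟨cc⟩ through P, begin at {p0}:
  step 1 (c): {p1}
  step 2 (c): {p2}
  ✓ P
Trace ⟨cc⟩ through Q, begin at {q0}:
  step 1 (c): {q1}
  step 2 (c): no successor for Q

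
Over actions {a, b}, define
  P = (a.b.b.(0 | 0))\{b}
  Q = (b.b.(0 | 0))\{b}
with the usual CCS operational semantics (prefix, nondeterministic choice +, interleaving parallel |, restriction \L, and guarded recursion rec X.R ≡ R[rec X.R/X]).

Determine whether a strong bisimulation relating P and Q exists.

NO

Reachable graph of P (2 states):
  s0 = (a.b.b.(0 | 0))\{b} :: —a→ s1
  s1 = (b.b.(0 | 0))\{b} :: ·
Reachable graph of Q (1 states):
  t0 = (b.b.(0 | 0))\{b} :: ·
Coarsest stable partition (strong bisimilarity classes):
  B0 = {s0}
  B1 = {s1, t0}
s0 ∈ B0, t0 ∈ B1 → different blocks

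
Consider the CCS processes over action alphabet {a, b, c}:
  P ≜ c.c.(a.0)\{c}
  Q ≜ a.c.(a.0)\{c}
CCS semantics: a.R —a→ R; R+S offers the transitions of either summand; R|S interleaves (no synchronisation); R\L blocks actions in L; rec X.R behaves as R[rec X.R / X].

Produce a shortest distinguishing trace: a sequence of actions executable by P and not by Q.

Reachable graph of P (4 states):
  s0 = c.c.(a.0)\{c} has moves ··c··> s1
  s1 = c.(a.0)\{c} has moves ··c··> s2
  s2 = (a.0)\{c} has moves ··a··> s3
  s3 = 0\{c} has moves ∅
Reachable graph of Q (4 states):
  t0 = a.c.(a.0)\{c} has moves ··a··> t1
  t1 = c.(a.0)\{c} has moves ··c··> t2
  t2 = (a.0)\{c} has moves ··a··> t3
  t3 = 0\{c} has moves ∅
Run σ = ⟨c⟩ on P: start {s0}
  after c @ step 1: {s1}
  — P admits the full trace.
Run σ = ⟨c⟩ on Q: start {t0}
  after c @ step 1: ∅  — Q cannot continue

c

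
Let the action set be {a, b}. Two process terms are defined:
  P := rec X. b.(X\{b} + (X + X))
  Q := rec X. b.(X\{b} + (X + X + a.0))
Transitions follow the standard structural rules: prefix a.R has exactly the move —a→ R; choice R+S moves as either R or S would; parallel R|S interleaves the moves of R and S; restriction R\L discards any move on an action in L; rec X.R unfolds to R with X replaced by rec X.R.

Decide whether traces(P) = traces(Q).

P's transition system — 2 states:
  s0 = rec X. b.(X\{b} + (X + X)) has moves =b=> s1
  s1 = (rec X. b.(X\{b} + (X + X)))\{b} + ((rec X. b.(X\{b} + (X + X))) + (rec X. b.(X\{b} + (X + X)))) has moves =b=> s1
Q's transition system — 3 states:
  t0 = rec X. b.(X\{b} + (X + X + a.0)) has moves =b=> t1
  t1 = (rec X. b.(X\{b} + (X + X + a.0)))\{b} + ((rec X. b.(X\{b} + (X + X + a.0))) + (rec X. b.(X\{b} + (X + X + a.0))) + a.0) has moves =a=> t2, =b=> t1
  t2 = 0 has moves ·
Executing ba from Q (initial set {t0}):
  [1] b ⇒ {t1}
  [2] a ⇒ {t2}
  Q completes σ.
Executing ba from P (initial set {s0}):
  [1] b ⇒ {s1}
  [2] a ⇒ no successor for P

trace-distinct — witness ⟨ba⟩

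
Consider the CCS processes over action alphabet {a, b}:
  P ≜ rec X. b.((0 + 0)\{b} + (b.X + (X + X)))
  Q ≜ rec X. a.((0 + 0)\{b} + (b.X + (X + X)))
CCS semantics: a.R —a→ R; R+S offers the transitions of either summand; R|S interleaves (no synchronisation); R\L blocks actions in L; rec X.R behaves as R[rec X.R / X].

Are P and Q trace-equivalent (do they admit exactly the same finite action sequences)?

Reachable graph of P (2 states):
  u0 = rec X. b.((0 + 0)\{b} + (b.X + (X + X))) has moves --b--▸ u1
  u1 = (0 + 0)\{b} + (b.(rec X. b.((0 + 0)\{b} + (b.X + (X + X)))) + ((rec X. b.((0 + 0)\{b} + (b.X + (X + X)))) + (rec X. b.((0 + 0)\{b} + (b.X + (X + X)))))) has moves --b--▸ u0, --b--▸ u1
Reachable graph of Q (2 states):
  v0 = rec X. a.((0 + 0)\{b} + (b.X + (X + X))) has moves --a--▸ v1
  v1 = (0 + 0)\{b} + (b.(rec X. a.((0 + 0)\{b} + (b.X + (X + X)))) + ((rec X. a.((0 + 0)\{b} + (b.X + (X + X)))) + (rec X. a.((0 + 0)\{b} + (b.X + (X + X)))))) has moves --a--▸ v1, --b--▸ v0
Trace ⟨b⟩ through P, begin at {u0}:
  after b @ step 1: {u1}
  P completes σ.
Trace ⟨b⟩ through Q, begin at {v0}:
  after b @ step 1: ∅ (Q stuck)

traces(P) ≠ traces(Q) — witness ⟨b⟩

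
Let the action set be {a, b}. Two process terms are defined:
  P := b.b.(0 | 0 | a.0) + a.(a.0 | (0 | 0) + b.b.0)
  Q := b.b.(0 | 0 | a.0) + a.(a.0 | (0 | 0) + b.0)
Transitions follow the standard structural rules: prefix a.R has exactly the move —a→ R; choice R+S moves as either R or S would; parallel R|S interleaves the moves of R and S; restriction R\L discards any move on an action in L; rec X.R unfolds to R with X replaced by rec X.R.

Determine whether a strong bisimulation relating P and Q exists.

Reachable graph of P (8 states):
  s0 = b.b.(0 | 0 | a.0) + a.(a.0 | (0 | 0) + b.b.0) :: ··a··> s1, ··b··> s2
  s1 = a.0 | (0 | 0) + b.b.0 :: ··a··> s3, ··b··> s4
  s2 = b.(0 | 0 | a.0) :: ··b··> s5
  s3 = 0 | (0 | 0) :: ∅
  s4 = b.0 :: ··b··> s6
  s5 = 0 | 0 | a.0 :: ··a··> s7
  s6 = 0 :: ∅
  s7 = 0 | 0 | 0 :: ∅
Reachable graph of Q (7 states):
  t0 = b.b.(0 | 0 | a.0) + a.(a.0 | (0 | 0) + b.0) :: ··a··> t1, ··b··> t2
  t1 = a.0 | (0 | 0) + b.0 :: ··a··> t3, ··b··> t4
  t2 = b.(0 | 0 | a.0) :: ··b··> t5
  t3 = 0 | (0 | 0) :: ∅
  t4 = 0 :: ∅
  t5 = 0 | 0 | a.0 :: ··a··> t6
  t6 = 0 | 0 | 0 :: ∅
Bisimilarity quotient blocks:
  B0 = {s0}
  B1 = {s2, t2}
  B2 = {s5, t5}
  B3 = {s3, s6, s7, t3, t4, t6}
  B4 = {s1}
  B5 = {s4}
  B6 = {t0}
  B7 = {t1}
s0 ∈ B0, t0 ∈ B6 → different blocks

NO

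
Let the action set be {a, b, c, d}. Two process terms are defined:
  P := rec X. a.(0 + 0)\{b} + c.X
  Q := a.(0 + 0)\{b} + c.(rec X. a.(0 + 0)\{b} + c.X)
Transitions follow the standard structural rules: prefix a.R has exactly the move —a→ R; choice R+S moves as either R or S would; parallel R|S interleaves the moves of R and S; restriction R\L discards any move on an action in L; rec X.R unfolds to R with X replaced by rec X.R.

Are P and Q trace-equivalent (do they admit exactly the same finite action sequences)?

LTS(P): 2 reachable states
  p0 = rec X. a.(0 + 0)\{b} + c.X has moves -a-> p1, -c-> p0
  p1 = (0 + 0)\{b} has moves (no moves)
LTS(Q): 3 reachable states
  q0 = a.(0 + 0)\{b} + c.(rec X. a.(0 + 0)\{b} + c.X) has moves -a-> q1, -c-> q2
  q1 = (0 + 0)\{b} has moves (no moves)
  q2 = rec X. a.(0 + 0)\{b} + c.X has moves -a-> q1, -c-> q2
Bisimilarity quotient blocks:
  B0 = {p0, q0, q2}
  B1 = {p1, q1}
p0 ∈ B0, q0 ∈ B0 → same block
Bisimilar ⇒ trace-equivalent.

trace-equivalent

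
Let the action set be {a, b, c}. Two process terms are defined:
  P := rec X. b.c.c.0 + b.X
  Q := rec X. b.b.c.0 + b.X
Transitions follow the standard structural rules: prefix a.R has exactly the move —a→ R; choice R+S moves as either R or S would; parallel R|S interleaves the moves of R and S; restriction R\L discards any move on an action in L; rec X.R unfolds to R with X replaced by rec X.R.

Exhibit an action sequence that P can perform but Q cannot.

bc

P's transition system — 4 states:
  u0 = rec X. b.c.c.0 + b.X has moves -b-> u0, -b-> u1
  u1 = c.c.0 has moves -c-> u2
  u2 = c.0 has moves -c-> u3
  u3 = 0 has moves stopped
Q's transition system — 4 states:
  v0 = rec X. b.b.c.0 + b.X has moves -b-> v0, -b-> v1
  v1 = b.c.0 has moves -b-> v2
  v2 = c.0 has moves -c-> v3
  v3 = 0 has moves stopped
Run σ = ⟨bc⟩ on P: start {u0}
  step 1 (b): {u0, u1}
  step 2 (c): {u2}
  P completes σ.
Run σ = ⟨bc⟩ on Q: start {v0}
  step 1 (b): {v0, v1}
  step 2 (c): ∅  — Q cannot continue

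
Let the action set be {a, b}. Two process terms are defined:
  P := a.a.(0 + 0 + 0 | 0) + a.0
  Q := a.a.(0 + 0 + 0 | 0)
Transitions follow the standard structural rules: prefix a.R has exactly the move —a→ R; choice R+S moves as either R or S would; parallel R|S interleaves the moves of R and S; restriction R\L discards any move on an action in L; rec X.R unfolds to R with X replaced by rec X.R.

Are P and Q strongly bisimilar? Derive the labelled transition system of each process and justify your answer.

Reachable graph of P (4 states):
  u0 = a.a.(0 + 0 + 0 | 0) + a.0 → -a-> u1, -a-> u2
  u1 = 0 → ·
  u2 = a.(0 + 0 + 0 | 0) → -a-> u3
  u3 = 0 + 0 + 0 | 0 → ·
Reachable graph of Q (3 states):
  v0 = a.a.(0 + 0 + 0 | 0) → -a-> v1
  v1 = a.(0 + 0 + 0 | 0) → -a-> v2
  v2 = 0 + 0 + 0 | 0 → ·
Partition-refinement fixed point:
  B0 = {u0}
  B1 = {u1, u3, v2}
  B2 = {u2, v1}
  B3 = {v0}
u0 ∈ B0, v0 ∈ B3 → different blocks

P ≁ Q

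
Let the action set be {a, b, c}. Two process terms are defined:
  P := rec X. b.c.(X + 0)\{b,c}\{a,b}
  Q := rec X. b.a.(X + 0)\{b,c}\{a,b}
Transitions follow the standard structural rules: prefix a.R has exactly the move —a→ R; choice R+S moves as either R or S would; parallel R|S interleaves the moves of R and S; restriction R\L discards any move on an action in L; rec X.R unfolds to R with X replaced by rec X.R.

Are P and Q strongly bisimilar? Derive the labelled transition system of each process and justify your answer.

Reachable graph of P (3 states):
  s0 = rec X. b.c.(X + 0)\{b,c}\{a,b} ⊢ =b=> s1
  s1 = c.((rec X. b.c.(X + 0)\{b,c}\{a,b}) + 0)\{b,c}\{a,b} ⊢ =c=> s2
  s2 = ((rec X. b.c.(X + 0)\{b,c}\{a,b}) + 0)\{b,c}\{a,b} ⊢ stopped
Reachable graph of Q (3 states):
  t0 = rec X. b.a.(X + 0)\{b,c}\{a,b} ⊢ =b=> t1
  t1 = a.((rec X. b.a.(X + 0)\{b,c}\{a,b}) + 0)\{b,c}\{a,b} ⊢ =a=> t2
  t2 = ((rec X. b.a.(X + 0)\{b,c}\{a,b}) + 0)\{b,c}\{a,b} ⊢ stopped
Partition-refinement fixed point:
  B0 = {s0}
  B1 = {s1}
  B2 = {s2, t2}
  B3 = {t0}
  B4 = {t1}
s0 ∈ B0, t0 ∈ B3 → different blocks

not bisimilar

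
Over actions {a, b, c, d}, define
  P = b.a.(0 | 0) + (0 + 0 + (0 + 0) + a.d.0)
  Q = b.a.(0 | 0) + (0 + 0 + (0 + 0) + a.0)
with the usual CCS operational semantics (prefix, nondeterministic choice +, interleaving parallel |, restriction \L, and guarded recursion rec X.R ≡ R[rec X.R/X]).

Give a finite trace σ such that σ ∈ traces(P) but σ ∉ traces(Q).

Reachable graph of P (5 states):
  m0 = b.a.(0 | 0) + (0 + 0 + (0 + 0) + a.d.0) → -a-> m1, -b-> m2
  m1 = d.0 → -d-> m3
  m2 = a.(0 | 0) → -a-> m4
  m3 = 0 → deadlocked
  m4 = 0 | 0 → deadlocked
Reachable graph of Q (4 states):
  n0 = b.a.(0 | 0) + (0 + 0 + (0 + 0) + a.0) → -a-> n1, -b-> n2
  n1 = 0 → deadlocked
  n2 = a.(0 | 0) → -a-> n3
  n3 = 0 | 0 → deadlocked
Run σ = ⟨ad⟩ on P: start {m0}
  [1] a ⇒ {m1}
  [2] d ⇒ {m3}
  P completes σ.
Run σ = ⟨ad⟩ on Q: start {n0}
  [1] a ⇒ {n1}
  [2] d ⇒ ∅  — Q cannot continue

ad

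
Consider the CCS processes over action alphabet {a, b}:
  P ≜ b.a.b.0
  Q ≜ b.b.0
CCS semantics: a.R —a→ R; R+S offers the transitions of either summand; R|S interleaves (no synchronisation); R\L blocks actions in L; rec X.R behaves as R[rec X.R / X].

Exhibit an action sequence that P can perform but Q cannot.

ba

LTS(P): 4 reachable states
  u0 = b.a.b.0 ⊢ -b-> u1
  u1 = a.b.0 ⊢ -a-> u2
  u2 = b.0 ⊢ -b-> u3
  u3 = 0 ⊢ stopped
LTS(Q): 3 reachable states
  v0 = b.b.0 ⊢ -b-> v1
  v1 = b.0 ⊢ -b-> v2
  v2 = 0 ⊢ stopped
Executing ba from P (initial set {u0}):
  [1] b ⇒ {u1}
  [2] a ⇒ {u2}
  — P admits the full trace.
Executing ba from Q (initial set {v0}):
  [1] b ⇒ {v1}
  [2] a ⇒ ∅ (Q stuck)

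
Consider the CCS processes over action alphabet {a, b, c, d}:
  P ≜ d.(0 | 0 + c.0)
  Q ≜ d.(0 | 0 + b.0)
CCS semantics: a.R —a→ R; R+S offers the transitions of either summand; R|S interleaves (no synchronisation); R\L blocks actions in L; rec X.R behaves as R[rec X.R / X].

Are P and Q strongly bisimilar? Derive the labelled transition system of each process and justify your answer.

P ≁ Q

P's transition system — 3 states:
  p0 = d.(0 | 0 + c.0) has moves ··d··> p1
  p1 = 0 | 0 + c.0 has moves ··c··> p2
  p2 = 0 has moves deadlocked
Q's transition system — 3 states:
  q0 = d.(0 | 0 + b.0) has moves ··d··> q1
  q1 = 0 | 0 + b.0 has moves ··b··> q2
  q2 = 0 has moves deadlocked
Partition-refinement fixed point:
  B0 = {p0}
  B1 = {p1}
  B2 = {p2, q2}
  B3 = {q0}
  B4 = {q1}
p0 ∈ B0, q0 ∈ B3 → different blocks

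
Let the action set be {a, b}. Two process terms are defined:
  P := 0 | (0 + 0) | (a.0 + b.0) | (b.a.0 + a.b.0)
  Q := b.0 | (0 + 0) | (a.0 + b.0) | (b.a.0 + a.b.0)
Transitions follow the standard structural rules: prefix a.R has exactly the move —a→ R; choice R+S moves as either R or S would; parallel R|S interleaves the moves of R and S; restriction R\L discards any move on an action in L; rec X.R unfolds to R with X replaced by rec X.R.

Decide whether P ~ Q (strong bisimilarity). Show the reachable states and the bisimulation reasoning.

not bisimilar

P's transition system — 8 states:
  m0 = 0 | (0 + 0) | (a.0 + b.0) | (b.a.0 + a.b.0) → —a→ m1, —a→ m2, —b→ m2, —b→ m3
  m1 = 0 | (0 + 0) | (a.0 + b.0) | b.0 → —a→ m4, —b→ m4, —b→ m5
  m2 = 0 | (0 + 0) | 0 | (b.a.0 + a.b.0) → —a→ m4, —b→ m6
  m3 = 0 | (0 + 0) | (a.0 + b.0) | a.0 → —a→ m5, —a→ m6, —b→ m6
  m4 = 0 | (0 + 0) | 0 | b.0 → —b→ m7
  m5 = 0 | (0 + 0) | (a.0 + b.0) | 0 → —a→ m7, —b→ m7
  m6 = 0 | (0 + 0) | 0 | a.0 → —a→ m7
  m7 = 0 | (0 + 0) | 0 | 0 → stopped
Q's transition system — 16 states:
  n0 = b.0 | (0 + 0) | (a.0 + b.0) | (b.a.0 + a.b.0) → —a→ n1, —a→ n2, —b→ n2, —b→ n3, —b→ n4
  n1 = b.0 | (0 + 0) | (a.0 + b.0) | b.0 → —a→ n5, —b→ n5, —b→ n6, —b→ n7
  n2 = b.0 | (0 + 0) | 0 | (b.a.0 + a.b.0) → —a→ n5, —b→ n8, —b→ n9
  n3 = 0 | (0 + 0) | (a.0 + b.0) | (b.a.0 + a.b.0) → —a→ n6, —a→ n8, —b→ n10, —b→ n8
  n4 = b.0 | (0 + 0) | (a.0 + b.0) | a.0 → —a→ n7, —a→ n9, —b→ n10, —b→ n9
  n5 = b.0 | (0 + 0) | 0 | b.0 → —b→ n11, —b→ n12
  n6 = 0 | (0 + 0) | (a.0 + b.0) | b.0 → —a→ n11, —b→ n11, —b→ n13
  n7 = b.0 | (0 + 0) | (a.0 + b.0) | 0 → —a→ n12, —b→ n12, —b→ n13
  n8 = 0 | (0 + 0) | 0 | (b.a.0 + a.b.0) → —a→ n11, —b→ n14
  n9 = b.0 | (0 + 0) | 0 | a.0 → —a→ n12, —b→ n14
  n10 = 0 | (0 + 0) | (a.0 + b.0) | a.0 → —a→ n13, —a→ n14, —b→ n14
  n11 = 0 | (0 + 0) | 0 | b.0 → —b→ n15
  n12 = b.0 | (0 + 0) | 0 | 0 → —b→ n15
  n13 = 0 | (0 + 0) | (a.0 + b.0) | 0 → —a→ n15, —b→ n15
  n14 = 0 | (0 + 0) | 0 | a.0 → —a→ n15
  n15 = 0 | (0 + 0) | 0 | 0 → stopped
Bisimilarity quotient blocks:
  B0 = {m0, n3, n4}
  B1 = {m2, n8, n9}
  B2 = {m6, n14}
  B3 = {m7, n15}
  B4 = {m4, n11, n12}
  B5 = {m3, n10}
  B6 = {m5, n13}
  B7 = {m1, n6, n7}
  B8 = {n0}
  B9 = {n2}
  B10 = {n5}
  B11 = {n1}
m0 ∈ B0, n0 ∈ B8 → different blocks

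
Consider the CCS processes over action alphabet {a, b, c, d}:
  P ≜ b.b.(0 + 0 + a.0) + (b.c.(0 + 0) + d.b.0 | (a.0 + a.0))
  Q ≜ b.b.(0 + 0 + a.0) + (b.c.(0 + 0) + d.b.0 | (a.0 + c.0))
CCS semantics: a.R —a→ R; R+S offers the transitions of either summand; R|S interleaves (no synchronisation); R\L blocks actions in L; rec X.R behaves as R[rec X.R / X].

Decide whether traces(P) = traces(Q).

trace-distinct — witness ⟨c⟩

Reachable graph of P (11 states):
  p0 = b.b.(0 + 0 + a.0) + (b.c.(0 + 0) + d.b.0 | (a.0 + a.0)) has moves --a--▸ p1, --b--▸ p2, --b--▸ p3, --d--▸ p4
  p1 = d.b.0 | 0 has moves --d--▸ p5
  p2 = b.(0 + 0 + a.0) has moves --b--▸ p6
  p3 = c.(0 + 0) has moves --c--▸ p7
  p4 = b.0 | (a.0 + a.0) has moves --a--▸ p5, --b--▸ p8
  p5 = b.0 | 0 has moves --b--▸ p9
  p6 = 0 + 0 + a.0 has moves --a--▸ p10
  p7 = 0 + 0 has moves (no moves)
  p8 = 0 | (a.0 + a.0) has moves --a--▸ p9
  p9 = 0 | 0 has moves (no moves)
  p10 = 0 has moves (no moves)
Reachable graph of Q (11 states):
  q0 = b.b.(0 + 0 + a.0) + (b.c.(0 + 0) + d.b.0 | (a.0 + c.0)) has moves --a--▸ q1, --b--▸ q2, --b--▸ q3, --c--▸ q1, --d--▸ q4
  q1 = d.b.0 | 0 has moves --d--▸ q5
  q2 = b.(0 + 0 + a.0) has moves --b--▸ q6
  q3 = c.(0 + 0) has moves --c--▸ q7
  q4 = b.0 | (a.0 + c.0) has moves --a--▸ q5, --b--▸ q8, --c--▸ q5
  q5 = b.0 | 0 has moves --b--▸ q9
  q6 = 0 + 0 + a.0 has moves --a--▸ q10
  q7 = 0 + 0 has moves (no moves)
  q8 = 0 | (a.0 + c.0) has moves --a--▸ q9, --c--▸ q9
  q9 = 0 | 0 has moves (no moves)
  q10 = 0 has moves (no moves)
Run σ = ⟨c⟩ on Q: start {q0}
  step 1 (c): {q1}
  ✓ Q
Run σ = ⟨c⟩ on P: start {p0}
  step 1 (c): no successor for P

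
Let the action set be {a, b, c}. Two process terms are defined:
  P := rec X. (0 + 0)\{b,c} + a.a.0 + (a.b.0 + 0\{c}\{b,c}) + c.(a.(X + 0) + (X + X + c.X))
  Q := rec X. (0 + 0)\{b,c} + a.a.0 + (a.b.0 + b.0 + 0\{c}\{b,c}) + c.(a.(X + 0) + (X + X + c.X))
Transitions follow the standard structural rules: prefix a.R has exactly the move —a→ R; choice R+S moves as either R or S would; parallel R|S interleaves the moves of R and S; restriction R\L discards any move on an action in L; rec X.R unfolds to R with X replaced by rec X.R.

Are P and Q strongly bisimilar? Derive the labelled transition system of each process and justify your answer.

LTS(P): 6 reachable states
  u0 = rec X. (0 + 0)\{b,c} + a.a.0 + (a.b.0 + 0\{c}\{b,c}) + c.(a.(X + 0) + (X + X + c.X)) :: =a=> u1, =a=> u2, =c=> u3
  u1 = a.0 :: =a=> u4
  u2 = b.0 :: =b=> u4
  u3 = a.((rec X. (0 + 0)\{b,c} + a.a.0 + (a.b.0 + 0\{c}\{b,c}) + c.(a.(X + 0) + (X + X + c.X))) + 0) + ((rec X. (0 + 0)\{b,c} + a.a.0 + (a.b.0 + 0\{c}\{b,c}) + c.(a.(X + 0) + (X + X + c.X))) + (rec X. (0 + 0)\{b,c} + a.a.0 + (a.b.0 + 0\{c}\{b,c}) + c.(a.(X + 0) + (X + X + c.X))) + c.(rec X. (0 + 0)\{b,c} + a.a.0 + (a.b.0 + 0\{c}\{b,c}) + c.(a.(X + 0) + (X + X + c.X)))) :: =a=> u1, =a=> u2, =a=> u5, =c=> u0, =c=> u3
  u4 = 0 :: stopped
  u5 = (rec X. (0 + 0)\{b,c} + a.a.0 + (a.b.0 + 0\{c}\{b,c}) + c.(a.(X + 0) + (X + X + c.X))) + 0 :: =a=> u1, =a=> u2, =c=> u3
LTS(Q): 6 reachable states
  v0 = rec X. (0 + 0)\{b,c} + a.a.0 + (a.b.0 + b.0 + 0\{c}\{b,c}) + c.(a.(X + 0) + (X + X + c.X)) :: =a=> v1, =a=> v2, =b=> v3, =c=> v4
  v1 = a.0 :: =a=> v3
  v2 = b.0 :: =b=> v3
  v3 = 0 :: stopped
  v4 = a.((rec X. (0 + 0)\{b,c} + a.a.0 + (a.b.0 + b.0 + 0\{c}\{b,c}) + c.(a.(X + 0) + (X + X + c.X))) + 0) + ((rec X. (0 + 0)\{b,c} + a.a.0 + (a.b.0 + b.0 + 0\{c}\{b,c}) + c.(a.(X + 0) + (X + X + c.X))) + (rec X. (0 + 0)\{b,c} + a.a.0 + (a.b.0 + b.0 + 0\{c}\{b,c}) + c.(a.(X + 0) + (X + X + c.X))) + c.(rec X. (0 + 0)\{b,c} + a.a.0 + (a.b.0 + b.0 + 0\{c}\{b,c}) + c.(a.(X + 0) + (X + X + c.X)))) :: =a=> v1, =a=> v2, =a=> v5, =b=> v3, =c=> v0, =c=> v4
  v5 = (rec X. (0 + 0)\{b,c} + a.a.0 + (a.b.0 + b.0 + 0\{c}\{b,c}) + c.(a.(X + 0) + (X + X + c.X))) + 0 :: =a=> v1, =a=> v2, =b=> v3, =c=> v4
Partition-refinement fixed point:
  B0 = {u0, u5}
  B1 = {u2, v2}
  B2 = {u4, v3}
  B3 = {u3}
  B4 = {u1, v1}
  B5 = {v0, v5}
  B6 = {v4}
u0 ∈ B0, v0 ∈ B5 → different blocks

not bisimilar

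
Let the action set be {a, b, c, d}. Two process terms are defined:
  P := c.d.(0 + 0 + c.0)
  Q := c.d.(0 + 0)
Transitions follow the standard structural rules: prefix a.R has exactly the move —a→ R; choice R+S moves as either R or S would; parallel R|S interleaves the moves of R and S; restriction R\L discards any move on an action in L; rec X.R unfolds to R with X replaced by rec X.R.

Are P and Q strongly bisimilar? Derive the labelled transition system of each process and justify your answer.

not bisimilar

P's transition system — 4 states:
  m0 = c.d.(0 + 0 + c.0) → --c--▸ m1
  m1 = d.(0 + 0 + c.0) → --d--▸ m2
  m2 = 0 + 0 + c.0 → --c--▸ m3
  m3 = 0 → (no moves)
Q's transition system — 3 states:
  n0 = c.d.(0 + 0) → --c--▸ n1
  n1 = d.(0 + 0) → --d--▸ n2
  n2 = 0 + 0 → (no moves)
Partition-refinement fixed point:
  B0 = {m0}
  B1 = {m1}
  B2 = {m2}
  B3 = {m3, n2}
  B4 = {n0}
  B5 = {n1}
m0 ∈ B0, n0 ∈ B4 → different blocks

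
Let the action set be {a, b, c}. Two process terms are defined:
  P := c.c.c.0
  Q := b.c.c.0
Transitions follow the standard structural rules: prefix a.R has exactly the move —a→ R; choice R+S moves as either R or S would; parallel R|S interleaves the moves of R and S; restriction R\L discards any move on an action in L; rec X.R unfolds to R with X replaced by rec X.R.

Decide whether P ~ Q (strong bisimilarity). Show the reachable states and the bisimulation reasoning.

LTS(P): 4 reachable states
  u0 = c.c.c.0 :: —c→ u1
  u1 = c.c.0 :: —c→ u2
  u2 = c.0 :: —c→ u3
  u3 = 0 :: ∅
LTS(Q): 4 reachable states
  v0 = b.c.c.0 :: —b→ v1
  v1 = c.c.0 :: —c→ v2
  v2 = c.0 :: —c→ v3
  v3 = 0 :: ∅
Bisimilarity quotient blocks:
  B0 = {u0}
  B1 = {u1, v1}
  B2 = {u2, v2}
  B3 = {u3, v3}
  B4 = {v0}
u0 ∈ B0, v0 ∈ B4 → different blocks

NO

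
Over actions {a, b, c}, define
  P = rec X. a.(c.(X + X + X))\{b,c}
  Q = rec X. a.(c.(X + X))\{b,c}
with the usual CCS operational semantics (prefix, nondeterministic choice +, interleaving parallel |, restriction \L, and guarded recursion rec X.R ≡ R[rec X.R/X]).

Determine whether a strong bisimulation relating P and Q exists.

P ~ Q

Reachable graph of P (2 states):
  m0 = rec X. a.(c.(X + X + X))\{b,c} ⊢ -a-> m1
  m1 = (c.((rec X. a.(c.(X + X + X))\{b,c}) + (rec X. a.(c.(X + X + X))\{b,c}) + (rec X. a.(c.(X + X + X))\{b,c})))\{b,c} ⊢ deadlocked
Reachable graph of Q (2 states):
  n0 = rec X. a.(c.(X + X))\{b,c} ⊢ -a-> n1
  n1 = (c.((rec X. a.(c.(X + X))\{b,c}) + (rec X. a.(c.(X + X))\{b,c})))\{b,c} ⊢ deadlocked
Bisimilarity quotient blocks:
  B0 = {m0, n0}
  B1 = {m1, n1}
m0 ∈ B0, n0 ∈ B0 → same block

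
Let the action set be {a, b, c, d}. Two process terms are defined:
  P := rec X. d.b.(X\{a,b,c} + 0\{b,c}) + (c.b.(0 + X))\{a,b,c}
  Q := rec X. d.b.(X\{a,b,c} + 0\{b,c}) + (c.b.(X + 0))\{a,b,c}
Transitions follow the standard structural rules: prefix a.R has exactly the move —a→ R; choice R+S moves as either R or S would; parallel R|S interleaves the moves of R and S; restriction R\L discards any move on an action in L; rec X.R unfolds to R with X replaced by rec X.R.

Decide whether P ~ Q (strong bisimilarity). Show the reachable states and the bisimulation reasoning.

bisimilar

P's transition system — 4 states:
  m0 = rec X. d.b.(X\{a,b,c} + 0\{b,c}) + (c.b.(0 + X))\{a,b,c} | --d--▸ m1
  m1 = b.((rec X. d.b.(X\{a,b,c} + 0\{b,c}) + (c.b.(0 + X))\{a,b,c})\{a,b,c} + 0\{b,c}) | --b--▸ m2
  m2 = (rec X. d.b.(X\{a,b,c} + 0\{b,c}) + (c.b.(0 + X))\{a,b,c})\{a,b,c} + 0\{b,c} | --d--▸ m3
  m3 = (b.((rec X. d.b.(X\{a,b,c} + 0\{b,c}) + (c.b.(0 + X))\{a,b,c})\{a,b,c} + 0\{b,c}))\{a,b,c} | deadlocked
Q's transition system — 4 states:
  n0 = rec X. d.b.(X\{a,b,c} + 0\{b,c}) + (c.b.(X + 0))\{a,b,c} | --d--▸ n1
  n1 = b.((rec X. d.b.(X\{a,b,c} + 0\{b,c}) + (c.b.(X + 0))\{a,b,c})\{a,b,c} + 0\{b,c}) | --b--▸ n2
  n2 = (rec X. d.b.(X\{a,b,c} + 0\{b,c}) + (c.b.(X + 0))\{a,b,c})\{a,b,c} + 0\{b,c} | --d--▸ n3
  n3 = (b.((rec X. d.b.(X\{a,b,c} + 0\{b,c}) + (c.b.(X + 0))\{a,b,c})\{a,b,c} + 0\{b,c}))\{a,b,c} | deadlocked
Coarsest stable partition (strong bisimilarity classes):
  B0 = {m0, n0}
  B1 = {m1, n1}
  B2 = {m2, n2}
  B3 = {m3, n3}
m0 ∈ B0, n0 ∈ B0 → same block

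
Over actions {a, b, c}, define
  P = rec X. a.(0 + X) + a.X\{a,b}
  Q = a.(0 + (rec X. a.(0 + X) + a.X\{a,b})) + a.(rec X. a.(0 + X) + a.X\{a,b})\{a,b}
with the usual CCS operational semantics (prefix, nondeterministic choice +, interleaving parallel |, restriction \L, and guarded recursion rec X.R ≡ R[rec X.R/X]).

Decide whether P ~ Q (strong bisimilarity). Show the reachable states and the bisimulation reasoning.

bisimilar

Reachable graph of P (3 states):
  u0 = rec X. a.(0 + X) + a.X\{a,b} ⊢ —a→ u1, —a→ u2
  u1 = (rec X. a.(0 + X) + a.X\{a,b})\{a,b} ⊢ ·
  u2 = 0 + (rec X. a.(0 + X) + a.X\{a,b}) ⊢ —a→ u1, —a→ u2
Reachable graph of Q (3 states):
  v0 = a.(0 + (rec X. a.(0 + X) + a.X\{a,b})) + a.(rec X. a.(0 + X) + a.X\{a,b})\{a,b} ⊢ —a→ v1, —a→ v2
  v1 = (rec X. a.(0 + X) + a.X\{a,b})\{a,b} ⊢ ·
  v2 = 0 + (rec X. a.(0 + X) + a.X\{a,b}) ⊢ —a→ v1, —a→ v2
Coarsest stable partition (strong bisimilarity classes):
  B0 = {u0, u2, v0, v2}
  B1 = {u1, v1}
u0 ∈ B0, v0 ∈ B0 → same block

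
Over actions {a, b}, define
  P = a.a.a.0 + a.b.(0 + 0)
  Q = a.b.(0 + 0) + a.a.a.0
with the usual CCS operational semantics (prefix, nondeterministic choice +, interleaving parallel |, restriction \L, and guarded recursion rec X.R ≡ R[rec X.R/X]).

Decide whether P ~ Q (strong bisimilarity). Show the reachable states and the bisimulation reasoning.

LTS(P): 6 reachable states
  m0 = a.a.a.0 + a.b.(0 + 0) :: ··a··> m1, ··a··> m2
  m1 = a.a.0 :: ··a··> m3
  m2 = b.(0 + 0) :: ··b··> m4
  m3 = a.0 :: ··a··> m5
  m4 = 0 + 0 :: (no moves)
  m5 = 0 :: (no moves)
LTS(Q): 6 reachable states
  n0 = a.b.(0 + 0) + a.a.a.0 :: ··a··> n1, ··a··> n2
  n1 = a.a.0 :: ··a··> n3
  n2 = b.(0 + 0) :: ··b··> n4
  n3 = a.0 :: ··a··> n5
  n4 = 0 + 0 :: (no moves)
  n5 = 0 :: (no moves)
Partition-refinement fixed point:
  B0 = {m0, n0}
  B1 = {m1, n1}
  B2 = {m3, n3}
  B3 = {m4, m5, n4, n5}
  B4 = {m2, n2}
m0 ∈ B0, n0 ∈ B0 → same block

YES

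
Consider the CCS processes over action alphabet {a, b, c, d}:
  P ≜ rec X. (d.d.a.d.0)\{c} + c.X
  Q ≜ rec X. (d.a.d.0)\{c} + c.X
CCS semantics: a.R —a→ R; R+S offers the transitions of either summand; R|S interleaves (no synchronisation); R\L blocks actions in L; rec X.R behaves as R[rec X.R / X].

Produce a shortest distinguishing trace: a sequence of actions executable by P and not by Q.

dd

Reachable graph of P (5 states):
  m0 = rec X. (d.d.a.d.0)\{c} + c.X → =c=> m0, =d=> m1
  m1 = (d.a.d.0)\{c} → =d=> m2
  m2 = (a.d.0)\{c} → =a=> m3
  m3 = (d.0)\{c} → =d=> m4
  m4 = 0\{c} → (no moves)
Reachable graph of Q (4 states):
  n0 = rec X. (d.a.d.0)\{c} + c.X → =c=> n0, =d=> n1
  n1 = (a.d.0)\{c} → =a=> n2
  n2 = (d.0)\{c} → =d=> n3
  n3 = 0\{c} → (no moves)
Run σ = ⟨dd⟩ on P: start {m0}
  step 1 (d): {m1}
  step 2 (d): {m2}
  P completes σ.
Run σ = ⟨dd⟩ on Q: start {n0}
  step 1 (d): {n1}
  step 2 (d): ∅ (Q stuck)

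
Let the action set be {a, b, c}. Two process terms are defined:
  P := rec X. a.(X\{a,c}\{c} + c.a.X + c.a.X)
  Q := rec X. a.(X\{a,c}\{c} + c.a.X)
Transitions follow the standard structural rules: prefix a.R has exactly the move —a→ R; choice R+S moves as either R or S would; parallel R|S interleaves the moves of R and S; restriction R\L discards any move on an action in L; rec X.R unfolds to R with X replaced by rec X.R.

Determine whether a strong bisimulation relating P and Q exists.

P ~ Q

Reachable graph of P (3 states):
  m0 = rec X. a.(X\{a,c}\{c} + c.a.X + c.a.X) → --a--▸ m1
  m1 = (rec X. a.(X\{a,c}\{c} + c.a.X + c.a.X))\{a,c}\{c} + c.a.(rec X. a.(X\{a,c}\{c} + c.a.X + c.a.X)) + c.a.(rec X. a.(X\{a,c}\{c} + c.a.X + c.a.X)) → --c--▸ m2
  m2 = a.(rec X. a.(X\{a,c}\{c} + c.a.X + c.a.X)) → --a--▸ m0
Reachable graph of Q (3 states):
  n0 = rec X. a.(X\{a,c}\{c} + c.a.X) → --a--▸ n1
  n1 = (rec X. a.(X\{a,c}\{c} + c.a.X))\{a,c}\{c} + c.a.(rec X. a.(X\{a,c}\{c} + c.a.X)) → --c--▸ n2
  n2 = a.(rec X. a.(X\{a,c}\{c} + c.a.X)) → --a--▸ n0
Coarsest stable partition (strong bisimilarity classes):
  B0 = {m0, n0}
  B1 = {m1, n1}
  B2 = {m2, n2}
m0 ∈ B0, n0 ∈ B0 → same block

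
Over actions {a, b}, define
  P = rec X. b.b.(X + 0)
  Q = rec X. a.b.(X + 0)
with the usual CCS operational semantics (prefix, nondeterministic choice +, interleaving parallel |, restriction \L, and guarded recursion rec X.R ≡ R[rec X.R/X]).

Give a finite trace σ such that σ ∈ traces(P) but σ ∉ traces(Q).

Reachable graph of P (3 states):
  u0 = rec X. b.b.(X + 0) has moves =b=> u1
  u1 = b.((rec X. b.b.(X + 0)) + 0) has moves =b=> u2
  u2 = (rec X. b.b.(X + 0)) + 0 has moves =b=> u1
Reachable graph of Q (3 states):
  v0 = rec X. a.b.(X + 0) has moves =a=> v1
  v1 = b.((rec X. a.b.(X + 0)) + 0) has moves =b=> v2
  v2 = (rec X. a.b.(X + 0)) + 0 has moves =a=> v1
Run σ = ⟨b⟩ on P: start {u0}
  step 1 (b): {u1}
  ✓ P
Run σ = ⟨b⟩ on Q: start {v0}
  step 1 (b): ∅ (Q stuck)

b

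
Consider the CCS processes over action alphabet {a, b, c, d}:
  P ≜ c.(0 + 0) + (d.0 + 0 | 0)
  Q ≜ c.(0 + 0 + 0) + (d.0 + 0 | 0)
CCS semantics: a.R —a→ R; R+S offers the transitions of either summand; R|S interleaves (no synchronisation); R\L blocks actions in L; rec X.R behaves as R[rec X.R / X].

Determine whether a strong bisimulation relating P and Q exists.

bisimilar

LTS(P): 3 reachable states
  p0 = c.(0 + 0) + (d.0 + 0 | 0) :: —c→ p1, —d→ p2
  p1 = 0 + 0 :: stopped
  p2 = 0 :: stopped
LTS(Q): 3 reachable states
  q0 = c.(0 + 0 + 0) + (d.0 + 0 | 0) :: —c→ q1, —d→ q2
  q1 = 0 + 0 + 0 :: stopped
  q2 = 0 :: stopped
Coarsest stable partition (strong bisimilarity classes):
  B0 = {p0, q0}
  B1 = {p1, p2, q1, q2}
p0 ∈ B0, q0 ∈ B0 → same block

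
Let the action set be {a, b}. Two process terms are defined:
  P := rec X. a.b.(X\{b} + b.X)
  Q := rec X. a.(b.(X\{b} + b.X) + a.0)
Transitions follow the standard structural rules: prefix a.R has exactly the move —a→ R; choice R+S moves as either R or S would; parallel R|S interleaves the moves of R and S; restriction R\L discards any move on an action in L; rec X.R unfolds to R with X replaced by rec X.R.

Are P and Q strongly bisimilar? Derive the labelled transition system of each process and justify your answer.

NO

P's transition system — 4 states:
  p0 = rec X. a.b.(X\{b} + b.X) :: -a-> p1
  p1 = b.((rec X. a.b.(X\{b} + b.X))\{b} + b.(rec X. a.b.(X\{b} + b.X))) :: -b-> p2
  p2 = (rec X. a.b.(X\{b} + b.X))\{b} + b.(rec X. a.b.(X\{b} + b.X)) :: -a-> p3, -b-> p0
  p3 = (b.((rec X. a.b.(X\{b} + b.X))\{b} + b.(rec X. a.b.(X\{b} + b.X))))\{b} :: ∅
Q's transition system — 6 states:
  q0 = rec X. a.(b.(X\{b} + b.X) + a.0) :: -a-> q1
  q1 = b.((rec X. a.(b.(X\{b} + b.X) + a.0))\{b} + b.(rec X. a.(b.(X\{b} + b.X) + a.0))) + a.0 :: -a-> q2, -b-> q3
  q2 = 0 :: ∅
  q3 = (rec X. a.(b.(X\{b} + b.X) + a.0))\{b} + b.(rec X. a.(b.(X\{b} + b.X) + a.0)) :: -a-> q4, -b-> q0
  q4 = (b.((rec X. a.(b.(X\{b} + b.X) + a.0))\{b} + b.(rec X. a.(b.(X\{b} + b.X) + a.0))) + a.0)\{b} :: -a-> q5
  q5 = 0\{b} :: ∅
Coarsest stable partition (strong bisimilarity classes):
  B0 = {p0}
  B1 = {p1}
  B2 = {p2}
  B3 = {p3, q2, q5}
  B4 = {q0}
  B5 = {q1}
  B6 = {q3}
  B7 = {q4}
p0 ∈ B0, q0 ∈ B4 → different blocks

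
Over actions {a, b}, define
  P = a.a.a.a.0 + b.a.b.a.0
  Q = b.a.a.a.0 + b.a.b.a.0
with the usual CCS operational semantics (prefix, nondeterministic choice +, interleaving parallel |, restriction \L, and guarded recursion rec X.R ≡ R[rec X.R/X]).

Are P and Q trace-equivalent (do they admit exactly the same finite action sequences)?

traces(P) ≠ traces(Q) — witness ⟨a⟩

Reachable graph of P (7 states):
  s0 = a.a.a.a.0 + b.a.b.a.0 has moves --a--▸ s1, --b--▸ s2
  s1 = a.a.a.0 has moves --a--▸ s3
  s2 = a.b.a.0 has moves --a--▸ s4
  s3 = a.a.0 has moves --a--▸ s5
  s4 = b.a.0 has moves --b--▸ s5
  s5 = a.0 has moves --a--▸ s6
  s6 = 0 has moves stopped
Reachable graph of Q (7 states):
  t0 = b.a.a.a.0 + b.a.b.a.0 has moves --b--▸ t1, --b--▸ t2
  t1 = a.a.a.0 has moves --a--▸ t3
  t2 = a.b.a.0 has moves --a--▸ t4
  t3 = a.a.0 has moves --a--▸ t5
  t4 = b.a.0 has moves --b--▸ t5
  t5 = a.0 has moves --a--▸ t6
  t6 = 0 has moves stopped
Run σ = ⟨a⟩ on P: start {s0}
  step 1 (a): {s1}
  ✓ P
Run σ = ⟨a⟩ on Q: start {t0}
  step 1 (a): ∅  — Q cannot continue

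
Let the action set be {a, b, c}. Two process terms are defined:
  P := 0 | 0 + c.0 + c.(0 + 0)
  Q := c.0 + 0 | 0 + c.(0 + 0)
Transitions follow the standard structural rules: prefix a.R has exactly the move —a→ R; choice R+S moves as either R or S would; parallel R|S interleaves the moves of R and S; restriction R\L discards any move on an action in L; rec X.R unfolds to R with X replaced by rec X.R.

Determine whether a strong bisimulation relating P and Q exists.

YES

P's transition system — 3 states:
  p0 = 0 | 0 + c.0 + c.(0 + 0) has moves =c=> p1, =c=> p2
  p1 = 0 has moves stopped
  p2 = 0 + 0 has moves stopped
Q's transition system — 3 states:
  q0 = c.0 + 0 | 0 + c.(0 + 0) has moves =c=> q1, =c=> q2
  q1 = 0 has moves stopped
  q2 = 0 + 0 has moves stopped
Bisimilarity quotient blocks:
  B0 = {p0, q0}
  B1 = {p1, p2, q1, q2}
p0 ∈ B0, q0 ∈ B0 → same block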